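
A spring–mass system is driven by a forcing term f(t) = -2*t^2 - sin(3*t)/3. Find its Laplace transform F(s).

F(s) = -1/(s^2 + 9) - 4/s^3

Apply the Laplace transform termwise.
(-2)·[L{t^2} = 2!/s^3 = 2/s^3]; (-1/3)·[L{sin(3t)} = 3/(s^2 + 9)].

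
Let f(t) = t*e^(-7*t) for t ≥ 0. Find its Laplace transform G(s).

G(s) = (s + 7)^(-2)

L{e^(-7t)} = 1/(s + 7).
Then apply L{t·g(t)} = -d/ds[H(s)] with H(s) = 1/(s + 7):
differentiating 1 time and applying the sign gives (s + 7)^(-2).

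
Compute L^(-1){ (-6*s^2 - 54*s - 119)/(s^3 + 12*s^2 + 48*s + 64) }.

t^2*exp(-4*t)/2 - 6*t*exp(-4*t) - 6*exp(-4*t)

Factor the denominator: s^3 + 12*s^2 + 48*s + 64 = (s + 4)^3.
Partial fraction decomposition gives [-6/(s + 4)] + [-6/(s + 4)^2] + [(s + 4)^(-3)].
Invert each term: -6/(s + 4) ↔ -6e^(-4t); -6/(s + 4)^2 ↔ -6t·e^(-4t); 1/(s + 4)^3 ↔ (1/2)t^2·e^(-4t).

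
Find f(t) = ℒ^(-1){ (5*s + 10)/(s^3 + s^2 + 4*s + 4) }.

Factor the denominator: s^3 + s^2 + 4*s + 4 = (s + 1)*(s^2 + 4).
Partial fraction decomposition gives [1/(s + 1)] + [-s/(s^2 + 4)] + [6/(s^2 + 4)].
Invert each term: 1/(s + 1) ↔ e^(-t); -1·s/(s^2 + 4) ↔ -cos(2t); 3·2/(s^2 + 4) ↔ 3sin(2t).

f(t) = 3*sin(2*t) - cos(2*t) + exp(-t)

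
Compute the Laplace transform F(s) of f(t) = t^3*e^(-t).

L{t^3} = 3!/s^4 = 6/s^4.
By the first shifting theorem, multiplying by e^(-t) replaces s with s + 1.

F(s) = 6/(s + 1)^4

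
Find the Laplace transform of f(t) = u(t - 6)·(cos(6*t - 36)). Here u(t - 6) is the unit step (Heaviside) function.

By the second shifting theorem, L{u(t - c)·g(t - c)} = e^(-cs)·G(s) with c = 6 and G(s) = L{g(t)}.
L{cos(6t)} = s/(s^2 + 36).

s*exp(-6*s)/(s^2 + 36)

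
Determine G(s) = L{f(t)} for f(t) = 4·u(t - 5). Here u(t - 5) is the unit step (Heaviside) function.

By the second shifting theorem, L{u(t - c)·g(t - c)} = e^(-cs)·H(s) with c = 5 and H(s) = L{g(t)}.
L{4} = 4/s.

G(s) = 4*exp(-5*s)/s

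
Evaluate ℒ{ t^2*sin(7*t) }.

14*(3*s^2 - 49)/(s^2 + 49)^3

L{sin(7t)} = 7/(s^2 + 49).
Then apply L{t^2·g(t)} = (-1)^2 d^2/ds^2[G(s)] with G(s) = 7/(s^2 + 49):
differentiating 2 times and applying the sign gives 14*(3*s^2 - 49)/(s^2 + 49)^3.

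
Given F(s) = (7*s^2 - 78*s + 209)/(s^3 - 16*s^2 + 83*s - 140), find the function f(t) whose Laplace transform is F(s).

f(t) = exp(7*t) + 3*exp(5*t) + 3*exp(4*t)

Factor the denominator: s^3 - 16*s^2 + 83*s - 140 = (s - 7)*(s - 5)*(s - 4).
Partial fraction decomposition gives [3/(s - 4)] + [1/(s - 7)] + [3/(s - 5)].
Invert each term: 3/(s - 4) ↔ 3e^(4t); 1/(s - 7) ↔ e^(7t); 3/(s - 5) ↔ 3e^(5t).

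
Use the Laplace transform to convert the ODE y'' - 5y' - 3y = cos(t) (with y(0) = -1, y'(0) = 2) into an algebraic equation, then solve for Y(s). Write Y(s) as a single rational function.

Laplace-transform each side.
With L{y''} = s^2 Y - s·y(0) - y'(0) and L{y'} = sY - y(0), with y(0) = -1, y'(0) = 2: the LHS transforms to (s^2 - 5*s - 3)Y - (-s + 7).
The right side is L{cos(t)} = s/(s^2 + 1).
So (s^2 - 5*s - 3)Y = s/(s^2 + 1) + (-s + 7).
Solve for Y(s) and write it as one ratio of polynomials.

Y(s) = (-s^3 + 7*s^2 + 7)/(s^4 - 5*s^3 - 2*s^2 - 5*s - 3)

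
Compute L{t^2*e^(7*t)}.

L{e^(7t)} = 1/(s - 7).
Then apply L{t^2·g(t)} = (-1)^2 d^2/ds^2[G(s)] with G(s) = 1/(s - 7):
differentiating 2 times and applying the sign gives 2/(s - 7)^3.

2/(s - 7)^3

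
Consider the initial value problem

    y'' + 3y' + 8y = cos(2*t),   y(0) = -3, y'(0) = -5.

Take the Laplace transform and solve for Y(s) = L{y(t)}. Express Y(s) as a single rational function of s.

Apply the Laplace transform to the equation.
With L{y''} = s^2 Y - s·y(0) - y'(0) and L{y'} = sY - y(0), with y(0) = -3, y'(0) = -5: the LHS transforms to (s^2 + 3*s + 8)Y - (-3*s - 14).
The right side is L{cos(2*t)} = s/(s^2 + 4).
So (s^2 + 3*s + 8)Y = s/(s^2 + 4) + (-3*s - 14).
Isolate Y and clear denominators.

Y(s) = (-3*s^3 - 14*s^2 - 11*s - 56)/(s^4 + 3*s^3 + 12*s^2 + 12*s + 32)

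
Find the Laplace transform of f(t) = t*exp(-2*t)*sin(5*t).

10*(s + 2)/(s^2 + 4*s + 29)^2

L{sin(5t)} = 5/(s^2 + 25).
Multiplying by e^(-2t) shifts s → s + 2, so L{exp(-2*t)*sin(5*t)} = 5/((s + 2)^2 + 25).
Then apply L{t·g(t)} = -d/ds[G(s)] with G(s) = 5/((s + 2)^2 + 25):
differentiating 1 time and applying the sign gives 10*(s + 2)/(s^2 + 4*s + 29)^2.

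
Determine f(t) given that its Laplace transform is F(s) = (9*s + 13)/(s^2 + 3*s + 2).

f(t) = 4*exp(-t) + 5*exp(-2*t)

Factor the denominator: s^2 + 3*s + 2 = (s + 1)*(s + 2).
Partial fraction decomposition gives [4/(s + 1)] + [5/(s + 2)].
Invert each term: 4/(s + 1) ↔ 4e^(-t); 5/(s + 2) ↔ 5e^(-2t).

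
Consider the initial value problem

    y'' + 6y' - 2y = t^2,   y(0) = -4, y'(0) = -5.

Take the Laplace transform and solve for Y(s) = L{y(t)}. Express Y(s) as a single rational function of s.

Y(s) = (-4*s^4 - 29*s^3 + 2)/(s^5 + 6*s^4 - 2*s^3)

Take the Laplace transform of both sides.
Using L{y''} = s^2 Y - s·y(0) - y'(0) and L{y'} = sY - y(0), with y(0) = -4, y'(0) = -5, the left side becomes (s^2 + 6*s - 2)Y - (-4*s - 29).
The right side is L{t^2} = 2/s^3.
So (s^2 + 6*s - 2)Y = 2/s^3 + (-4*s - 29).
Solve for Y(s) and write it as one ratio of polynomials.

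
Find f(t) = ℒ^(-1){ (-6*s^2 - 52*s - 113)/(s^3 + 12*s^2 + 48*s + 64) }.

f(t) = -t^2*exp(-4*t)/2 - 4*t*exp(-4*t) - 6*exp(-4*t)

Factor the denominator: s^3 + 12*s^2 + 48*s + 64 = (s + 4)^3.
Partial fraction decomposition gives [-6/(s + 4)] + [-4/(s + 4)^2] + [-1/(s + 4)^3].
Invert each term: -6/(s + 4) ↔ -6e^(-4t); -4/(s + 4)^2 ↔ -4t·e^(-4t); -1/(s + 4)^3 ↔ (-1/2)t^2·e^(-4t).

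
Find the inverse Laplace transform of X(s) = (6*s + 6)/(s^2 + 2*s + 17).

6*exp(-t)*cos(4*t)

Rewrite the denominator: s^2 + 2*s + 17 = (s + 1)^2 + 16.
The form in (s + 1) signals a first-shifting-theorem factor e^(-t).
Since L{cos(4t)} = s/(s^2 + 16), the inverse is e^(-t)*cos(4*t), scaled by 6.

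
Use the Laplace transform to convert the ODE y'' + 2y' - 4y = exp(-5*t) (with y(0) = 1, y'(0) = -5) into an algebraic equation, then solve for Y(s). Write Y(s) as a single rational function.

Y(s) = (s^2 + 2*s - 14)/(s^3 + 7*s^2 + 6*s - 20)

Transform both sides with L{·}.
The derivative rules (L{y''} = s^2 Y - s·y(0) - y'(0) and L{y'} = sY - y(0), with y(0) = 1, y'(0) = -5) turn the left side into (s^2 + 2*s - 4)Y - (s - 3).
The right side is L{exp(-5*t)} = 1/(s + 5).
So (s^2 + 2*s - 4)Y = 1/(s + 5) + (s - 3).
Isolate Y and clear denominators.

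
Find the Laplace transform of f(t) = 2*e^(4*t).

2/(s - 4)

L{2} = 2/s.
By the first shifting theorem, multiplying by e^(4t) replaces s with s - 4.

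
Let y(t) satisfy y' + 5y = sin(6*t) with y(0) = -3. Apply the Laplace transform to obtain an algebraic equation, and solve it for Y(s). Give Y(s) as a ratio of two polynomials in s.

Y(s) = (-3*s^2 - 102)/(s^3 + 5*s^2 + 36*s + 180)

Laplace-transform each side.
Using L{y'} = sY - y(0) = sY - (-3), the left side becomes (s + 5)Y - (-3).
The right side is L{sin(6*t)} = 6/(s^2 + 36).
So (s + 5)Y = 6/(s^2 + 36) + (-3).
Divide through and combine into a single rational function.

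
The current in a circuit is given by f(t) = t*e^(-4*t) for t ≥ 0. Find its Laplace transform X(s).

X(s) = (s + 4)^(-2)

L{e^(-4t)} = 1/(s + 4).
Then apply L{t·g(t)} = -d/ds[G(s)] with G(s) = 1/(s + 4):
differentiating 1 time and applying the sign gives (s + 4)^(-2).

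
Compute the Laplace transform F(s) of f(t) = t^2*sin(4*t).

L{sin(4t)} = 4/(s^2 + 16).
Then apply L{t^2·g(t)} = (-1)^2 d^2/ds^2[G(s)] with G(s) = 4/(s^2 + 16):
differentiating 2 times and applying the sign gives 8*(3*s^2 - 16)/(s^2 + 16)^3.

F(s) = 8*(3*s^2 - 16)/(s^2 + 16)^3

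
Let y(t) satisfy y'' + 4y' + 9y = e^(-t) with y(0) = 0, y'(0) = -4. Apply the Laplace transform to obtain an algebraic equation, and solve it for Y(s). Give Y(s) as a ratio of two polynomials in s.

Transform both sides with L{·}.
The derivative rules (L{y''} = s^2 Y - s·y(0) - y'(0) and L{y'} = sY - y(0), with y(0) = 0, y'(0) = -4) turn the left side into (s^2 + 4*s + 9)Y - (-4).
The right side is L{e^(-t)} = 1/(s + 1).
So (s^2 + 4*s + 9)Y = 1/(s + 1) + (-4).
Isolate Y and clear denominators.

Y(s) = (-4*s - 3)/(s^3 + 5*s^2 + 13*s + 9)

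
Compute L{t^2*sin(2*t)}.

4*(3*s^2 - 4)/(s^2 + 4)^3

L{sin(2t)} = 2/(s^2 + 4).
Then apply L{t^2·g(t)} = (-1)^2 d^2/ds^2[H(s)] with H(s) = 2/(s^2 + 4):
differentiating 2 times and applying the sign gives 4*(3*s^2 - 4)/(s^2 + 4)^3.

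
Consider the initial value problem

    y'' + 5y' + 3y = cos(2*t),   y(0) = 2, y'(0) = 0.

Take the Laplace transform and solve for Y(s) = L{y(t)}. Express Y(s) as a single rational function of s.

Take the Laplace transform of both sides.
The derivative rules (L{y''} = s^2 Y - s·y(0) - y'(0) and L{y'} = sY - y(0), with y(0) = 2, y'(0) = 0) turn the left side into (s^2 + 5*s + 3)Y - (2*s + 10).
The right side is L{cos(2*t)} = s/(s^2 + 4).
So (s^2 + 5*s + 3)Y = s/(s^2 + 4) + (2*s + 10).
Solve for Y(s) and write it as one ratio of polynomials.

Y(s) = (2*s^3 + 10*s^2 + 9*s + 40)/(s^4 + 5*s^3 + 7*s^2 + 20*s + 12)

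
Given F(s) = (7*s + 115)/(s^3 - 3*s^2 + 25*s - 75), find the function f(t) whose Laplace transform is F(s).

f(t) = 4*exp(3*t) - sin(5*t) - 4*cos(5*t)

Factor the denominator: s^3 - 3*s^2 + 25*s - 75 = (s - 3)*(s^2 + 25).
Partial fraction decomposition gives [4/(s - 3)] + [-4*s/(s^2 + 25)] + [-5/(s^2 + 25)].
Invert each term: 4/(s - 3) ↔ 4e^(3t); -4·s/(s^2 + 25) ↔ -4cos(5t); -1·5/(s^2 + 25) ↔ -sin(5t).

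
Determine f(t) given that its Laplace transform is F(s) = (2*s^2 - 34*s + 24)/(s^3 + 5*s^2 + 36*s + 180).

f(t) = -4*sin(6*t) - 2*cos(6*t) + 4*exp(-5*t)

Factor the denominator: s^3 + 5*s^2 + 36*s + 180 = (s + 5)*(s^2 + 36).
Partial fraction decomposition gives [4/(s + 5)] + [-2*s/(s^2 + 36)] + [-24/(s^2 + 36)].
Invert each term: 4/(s + 5) ↔ 4e^(-5t); -2·s/(s^2 + 36) ↔ -2cos(6t); -4·6/(s^2 + 36) ↔ -4sin(6t).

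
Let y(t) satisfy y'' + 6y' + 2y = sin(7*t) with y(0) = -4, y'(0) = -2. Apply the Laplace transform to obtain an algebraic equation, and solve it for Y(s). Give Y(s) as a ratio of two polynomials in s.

Y(s) = (-4*s^3 - 26*s^2 - 196*s - 1267)/(s^4 + 6*s^3 + 51*s^2 + 294*s + 98)

Apply the Laplace transform to the equation.
Using L{y''} = s^2 Y - s·y(0) - y'(0) and L{y'} = sY - y(0), with y(0) = -4, y'(0) = -2, the left side becomes (s^2 + 6*s + 2)Y - (-4*s - 26).
The right side is L{sin(7*t)} = 7/(s^2 + 49).
So (s^2 + 6*s + 2)Y = 7/(s^2 + 49) + (-4*s - 26).
Solve for Y(s) and write it as one ratio of polynomials.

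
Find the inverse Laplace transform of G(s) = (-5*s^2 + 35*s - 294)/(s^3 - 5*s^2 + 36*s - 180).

Factor the denominator: s^3 - 5*s^2 + 36*s - 180 = (s - 5)*(s^2 + 36).
Partial fraction decomposition gives [-4/(s - 5)] + [-s/(s^2 + 36)] + [30/(s^2 + 36)].
Invert each term: -4/(s - 5) ↔ -4e^(5t); -1·s/(s^2 + 36) ↔ -cos(6t); 5·6/(s^2 + 36) ↔ 5sin(6t).

-4*exp(5*t) + 5*sin(6*t) - cos(6*t)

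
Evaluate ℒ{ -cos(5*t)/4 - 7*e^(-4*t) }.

-s/(4*(s^2 + 25)) - 7/(s + 4)

Apply the Laplace transform termwise.
(-7)·[L{e^(-4t)} = 1/(s + 4)]; (-1/4)·[L{cos(5t)} = s/(s^2 + 25)].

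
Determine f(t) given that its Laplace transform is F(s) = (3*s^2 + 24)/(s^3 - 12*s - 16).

Factor the denominator: s^3 - 12*s - 16 = (s - 4)*(s + 2)^2.
Partial fraction decomposition gives [1/(s + 2)] + [-6/(s + 2)^2] + [2/(s - 4)].
Invert each term: 1/(s + 2) ↔ e^(-2t); -6/(s + 2)^2 ↔ -6t·e^(-2t); 2/(s - 4) ↔ 2e^(4t).

f(t) = -6*t*exp(-2*t) + 2*exp(4*t) + exp(-2*t)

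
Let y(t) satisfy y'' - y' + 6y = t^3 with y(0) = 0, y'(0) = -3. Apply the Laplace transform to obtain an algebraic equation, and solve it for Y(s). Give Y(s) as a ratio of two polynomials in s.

Y(s) = (-3*s^4 + 6)/(s^6 - s^5 + 6*s^4)

Transform both sides with L{·}.
The derivative rules (L{y''} = s^2 Y - s·y(0) - y'(0) and L{y'} = sY - y(0), with y(0) = 0, y'(0) = -3) turn the left side into (s^2 - s + 6)Y - (-3).
The right side is L{t^3} = 6/s^4.
So (s^2 - s + 6)Y = 6/s^4 + (-3).
Isolate Y and clear denominators.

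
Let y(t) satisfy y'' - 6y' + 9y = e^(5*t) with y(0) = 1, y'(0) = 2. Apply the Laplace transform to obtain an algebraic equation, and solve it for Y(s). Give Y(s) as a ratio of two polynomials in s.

Apply the Laplace transform to the equation.
With L{y''} = s^2 Y - s·y(0) - y'(0) and L{y'} = sY - y(0), with y(0) = 1, y'(0) = 2: the LHS transforms to (s^2 - 6*s + 9)Y - (s - 4).
The right side is L{e^(5*t)} = 1/(s - 5).
So (s^2 - 6*s + 9)Y = 1/(s - 5) + (s - 4).
Isolate Y and clear denominators.

Y(s) = (s^2 - 9*s + 21)/(s^3 - 11*s^2 + 39*s - 45)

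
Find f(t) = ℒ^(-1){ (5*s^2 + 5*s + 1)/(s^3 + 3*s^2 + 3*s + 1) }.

Factor the denominator: s^3 + 3*s^2 + 3*s + 1 = (s + 1)^3.
Partial fraction decomposition gives [5/(s + 1)] + [-5/(s + 1)^2] + [(s + 1)^(-3)].
Invert each term: 5/(s + 1) ↔ 5e^(-t); -5/(s + 1)^2 ↔ -5t·e^(-t); 1/(s + 1)^3 ↔ (1/2)t^2·e^(-t).

f(t) = t^2*exp(-t)/2 - 5*t*exp(-t) + 5*exp(-t)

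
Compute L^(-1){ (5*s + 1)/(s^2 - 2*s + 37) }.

Complete the square in the denominator: s^2 - 2*s + 37 = (s - 1)^2 + 6^2.
Split the numerator to match: 5*s + 1 = 5·(s - 1) + 1·6.
Invert each term: 5·(s - 1)/((s - 1)^2 + 36) ↔ 5e^(t)cos(6t); 1·6/((s - 1)^2 + 36) ↔ e^(t)sin(6t).

exp(t)*sin(6*t) + 5*exp(t)*cos(6*t)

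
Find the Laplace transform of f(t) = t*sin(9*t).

L{sin(9t)} = 9/(s^2 + 81).
Then apply L{t·g(t)} = -d/ds[H(s)] with H(s) = 9/(s^2 + 81):
differentiating 1 time and applying the sign gives 18*s/(s^2 + 81)^2.

18*s/(s^2 + 81)^2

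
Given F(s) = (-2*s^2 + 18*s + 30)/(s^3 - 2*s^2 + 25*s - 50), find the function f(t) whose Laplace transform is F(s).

f(t) = 2*exp(2*t) + 2*sin(5*t) - 4*cos(5*t)

Factor the denominator: s^3 - 2*s^2 + 25*s - 50 = (s - 2)*(s^2 + 25).
Partial fraction decomposition gives [2/(s - 2)] + [-4*s/(s^2 + 25)] + [10/(s^2 + 25)].
Invert each term: 2/(s - 2) ↔ 2e^(2t); -4·s/(s^2 + 25) ↔ -4cos(5t); 2·5/(s^2 + 25) ↔ 2sin(5t).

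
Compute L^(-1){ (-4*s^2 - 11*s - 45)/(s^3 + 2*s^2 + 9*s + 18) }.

-3*sin(3*t) - cos(3*t) - 3*exp(-2*t)

Factor the denominator: s^3 + 2*s^2 + 9*s + 18 = (s + 2)*(s^2 + 9).
Partial fraction decomposition gives [-3/(s + 2)] + [-s/(s^2 + 9)] + [-9/(s^2 + 9)].
Invert each term: -3/(s + 2) ↔ -3e^(-2t); -1·s/(s^2 + 9) ↔ -cos(3t); -3·3/(s^2 + 9) ↔ -3sin(3t).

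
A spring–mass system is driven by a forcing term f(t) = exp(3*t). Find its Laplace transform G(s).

G(s) = 1/(s - 3)

L{e^(3t)} = 1/(s - 3).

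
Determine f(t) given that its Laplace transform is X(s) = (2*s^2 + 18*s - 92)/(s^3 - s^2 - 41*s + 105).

f(t) = 2*exp(5*t) + exp(3*t) - exp(-7*t)

Factor the denominator: s^3 - s^2 - 41*s + 105 = (s - 5)*(s - 3)*(s + 7).
Partial fraction decomposition gives [-1/(s + 7)] + [1/(s - 3)] + [2/(s - 5)].
Invert each term: -1/(s + 7) ↔ -e^(-7t); 1/(s - 3) ↔ e^(3t); 2/(s - 5) ↔ 2e^(5t).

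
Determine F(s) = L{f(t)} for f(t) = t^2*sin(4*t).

F(s) = 8*(3*s^2 - 16)/(s^2 + 16)^3

L{sin(4t)} = 4/(s^2 + 16).
Then apply L{t^2·g(t)} = (-1)^2 d^2/ds^2[G(s)] with G(s) = 4/(s^2 + 16):
differentiating 2 times and applying the sign gives 8*(3*s^2 - 16)/(s^2 + 16)^3.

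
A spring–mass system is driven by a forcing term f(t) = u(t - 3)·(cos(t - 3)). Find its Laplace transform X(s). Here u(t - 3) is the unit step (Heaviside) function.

X(s) = s*exp(-3*s)/(s^2 + 1)

By the second shifting theorem, L{u(t - c)·g(t - c)} = e^(-cs)·G(s) with c = 3 and G(s) = L{g(t)}.
L{cos(t)} = s/(s^2 + 1).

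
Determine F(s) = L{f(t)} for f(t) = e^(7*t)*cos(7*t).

F(s) = (s - 7)/((s - 7)^2 + 49)

L{cos(7t)} = s/(s^2 + 49).
By the first shifting theorem, multiplying by e^(7t) replaces s with s - 7.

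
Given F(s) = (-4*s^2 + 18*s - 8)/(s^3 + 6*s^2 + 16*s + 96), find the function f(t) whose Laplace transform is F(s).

Factor the denominator: s^3 + 6*s^2 + 16*s + 96 = (s + 6)*(s^2 + 16).
Partial fraction decomposition gives [-5/(s + 6)] + [s/(s^2 + 16)] + [12/(s^2 + 16)].
Invert each term: -5/(s + 6) ↔ -5e^(-6t); 1·s/(s^2 + 16) ↔ cos(4t); 3·4/(s^2 + 16) ↔ 3sin(4t).

f(t) = 3*sin(4*t) + cos(4*t) - 5*exp(-6*t)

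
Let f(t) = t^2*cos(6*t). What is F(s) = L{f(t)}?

F(s) = 2*s*(s^2 - 108)/(s^2 + 36)^3

L{cos(6t)} = s/(s^2 + 36).
Then apply L{t^2·g(t)} = (-1)^2 d^2/ds^2[G(s)] with G(s) = s/(s^2 + 36):
differentiating 2 times and applying the sign gives 2*s*(s^2 - 108)/(s^2 + 36)^3.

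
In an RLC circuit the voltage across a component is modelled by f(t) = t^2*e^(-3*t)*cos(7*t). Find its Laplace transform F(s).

L{cos(7t)} = s/(s^2 + 49).
Multiplying by e^(-3t) shifts s → s + 3, so L{e^(-3*t)*cos(7*t)} = (s + 3)/((s + 3)^2 + 49).
Then apply L{t^2·g(t)} = (-1)^2 d^2/ds^2[G(s)] with G(s) = (s + 3)/((s + 3)^2 + 49):
differentiating 2 times and applying the sign gives 2*(s + 3)*(s^2 + 6*s - 138)/(s^2 + 6*s + 58)^3.

F(s) = 2*(s + 3)*(s^2 + 6*s - 138)/(s^2 + 6*s + 58)^3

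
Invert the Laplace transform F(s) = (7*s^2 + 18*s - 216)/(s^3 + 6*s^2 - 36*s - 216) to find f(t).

f(t) = 6*t*exp(-6*t) + exp(6*t) + 6*exp(-6*t)

Factor the denominator: s^3 + 6*s^2 - 36*s - 216 = (s - 6)*(s + 6)^2.
Partial fraction decomposition gives [6/(s + 6)] + [6/(s + 6)^2] + [1/(s - 6)].
Invert each term: 6/(s + 6) ↔ 6e^(-6t); 6/(s + 6)^2 ↔ 6t·e^(-6t); 1/(s - 6) ↔ e^(6t).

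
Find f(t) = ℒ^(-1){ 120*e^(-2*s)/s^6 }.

f(t) = Heaviside(t - 2)*((t - 2)^5)

The factor e^(-2s) signals a time shift by c = 2 (second shifting theorem).
L{t^5} = 5!/s^6 = 120/s^6, so L^-1{120/s^6} = t^5.
Hence the inverse is u(t - 2) times that function evaluated at t - 2.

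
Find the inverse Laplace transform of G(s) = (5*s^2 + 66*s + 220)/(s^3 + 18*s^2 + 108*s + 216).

Factor the denominator: s^3 + 18*s^2 + 108*s + 216 = (s + 6)^3.
Partial fraction decomposition gives [5/(s + 6)] + [6/(s + 6)^2] + [4/(s + 6)^3].
Invert each term: 5/(s + 6) ↔ 5e^(-6t); 6/(s + 6)^2 ↔ 6t·e^(-6t); 4/(s + 6)^3 ↔ (2)t^2·e^(-6t).

2*t^2*exp(-6*t) + 6*t*exp(-6*t) + 5*exp(-6*t)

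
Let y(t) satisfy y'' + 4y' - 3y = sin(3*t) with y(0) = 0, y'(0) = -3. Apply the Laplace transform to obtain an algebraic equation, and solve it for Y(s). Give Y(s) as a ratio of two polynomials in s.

Y(s) = (-3*s^2 - 24)/(s^4 + 4*s^3 + 6*s^2 + 36*s - 27)

Take the Laplace transform of both sides.
With L{y''} = s^2 Y - s·y(0) - y'(0) and L{y'} = sY - y(0), with y(0) = 0, y'(0) = -3: the LHS transforms to (s^2 + 4*s - 3)Y - (-3).
The right side is L{sin(3*t)} = 3/(s^2 + 9).
So (s^2 + 4*s - 3)Y = 3/(s^2 + 9) + (-3).
Isolate Y and clear denominators.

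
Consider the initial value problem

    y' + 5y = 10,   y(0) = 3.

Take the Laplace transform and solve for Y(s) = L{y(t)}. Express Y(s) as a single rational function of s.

Take the Laplace transform of both sides.
With L{y'} = sY - y(0) = sY - 3: the LHS transforms to (s + 5)Y - (3).
The right side is L{10} = 10/s.
So (s + 5)Y = 10/s + (3).
Solve for Y(s) and write it as one ratio of polynomials.

Y(s) = (3*s + 10)/(s^2 + 5*s)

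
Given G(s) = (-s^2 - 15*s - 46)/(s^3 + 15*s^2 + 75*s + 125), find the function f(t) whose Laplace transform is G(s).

Factor the denominator: s^3 + 15*s^2 + 75*s + 125 = (s + 5)^3.
Partial fraction decomposition gives [-1/(s + 5)] + [-5/(s + 5)^2] + [4/(s + 5)^3].
Invert each term: -1/(s + 5) ↔ -e^(-5t); -5/(s + 5)^2 ↔ -5t·e^(-5t); 4/(s + 5)^3 ↔ (2)t^2·e^(-5t).

f(t) = 2*t^2*exp(-5*t) - 5*t*exp(-5*t) - exp(-5*t)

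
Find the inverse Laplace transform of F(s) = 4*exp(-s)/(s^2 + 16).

Heaviside(t - 1)*(sin(4*t - 4))

The factor e^(-s) signals a time shift by c = 1 (second shifting theorem).
L{sin(4t)} = 4/(s^2 + 16), so L^-1{4/(s^2 + 16)} = sin(4*t).
Hence the inverse is u(t - 1) times that function evaluated at t - 1.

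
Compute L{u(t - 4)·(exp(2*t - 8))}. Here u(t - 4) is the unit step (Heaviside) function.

By the second shifting theorem, L{u(t - c)·g(t - c)} = e^(-cs)·G(s) with c = 4 and G(s) = L{g(t)}.
L{e^(2t)} = 1/(s - 2).

exp(-4*s)/(s - 2)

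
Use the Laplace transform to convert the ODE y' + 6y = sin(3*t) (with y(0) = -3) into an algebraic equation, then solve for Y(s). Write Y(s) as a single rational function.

Y(s) = (-3*s^2 - 24)/(s^3 + 6*s^2 + 9*s + 54)

Laplace-transform each side.
With L{y'} = sY - y(0) = sY - (-3): the LHS transforms to (s + 6)Y - (-3).
The right side is L{sin(3*t)} = 3/(s^2 + 9).
So (s + 6)Y = 3/(s^2 + 9) + (-3).
Isolate Y and clear denominators.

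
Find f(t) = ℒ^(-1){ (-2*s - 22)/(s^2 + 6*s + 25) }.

Complete the square in the denominator: s^2 + 6*s + 25 = (s + 3)^2 + 4^2.
Split the numerator to match: -2*s - 22 = -2·(s + 3) - 4·4.
Invert each term: -2·(s + 3)/((s + 3)^2 + 16) ↔ -2e^(-3t)cos(4t); -4·4/((s + 3)^2 + 16) ↔ -4e^(-3t)sin(4t).

f(t) = -4*exp(-3*t)*sin(4*t) - 2*exp(-3*t)*cos(4*t)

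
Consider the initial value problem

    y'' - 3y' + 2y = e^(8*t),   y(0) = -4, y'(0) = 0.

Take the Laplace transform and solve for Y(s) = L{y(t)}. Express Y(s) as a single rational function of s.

Laplace-transform each side.
The derivative rules (L{y''} = s^2 Y - s·y(0) - y'(0) and L{y'} = sY - y(0), with y(0) = -4, y'(0) = 0) turn the left side into (s^2 - 3*s + 2)Y - (-4*s + 12).
The right side is L{e^(8*t)} = 1/(s - 8).
So (s^2 - 3*s + 2)Y = 1/(s - 8) + (-4*s + 12).
Isolate Y and clear denominators.

Y(s) = (-4*s^2 + 44*s - 95)/(s^3 - 11*s^2 + 26*s - 16)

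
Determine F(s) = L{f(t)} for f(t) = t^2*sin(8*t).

F(s) = 16*(3*s^2 - 64)/(s^2 + 64)^3

L{sin(8t)} = 8/(s^2 + 64).
Then apply L{t^2·g(t)} = (-1)^2 d^2/ds^2[G(s)] with G(s) = 8/(s^2 + 64):
differentiating 2 times and applying the sign gives 16*(3*s^2 - 64)/(s^2 + 64)^3.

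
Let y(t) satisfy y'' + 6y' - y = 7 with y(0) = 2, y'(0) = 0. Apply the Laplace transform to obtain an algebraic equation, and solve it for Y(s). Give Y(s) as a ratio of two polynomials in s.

Apply the Laplace transform to the equation.
With L{y''} = s^2 Y - s·y(0) - y'(0) and L{y'} = sY - y(0), with y(0) = 2, y'(0) = 0: the LHS transforms to (s^2 + 6*s - 1)Y - (2*s + 12).
The right side is L{7} = 7/s.
So (s^2 + 6*s - 1)Y = 7/s + (2*s + 12).
Solve for Y(s) and write it as one ratio of polynomials.

Y(s) = (2*s^2 + 12*s + 7)/(s^3 + 6*s^2 - s)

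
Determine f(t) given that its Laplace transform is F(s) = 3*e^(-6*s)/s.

The factor e^(-6s) signals a time shift by c = 6 (second shifting theorem).
L{3} = 3/s, so L^-1{3/s} = 3.
Hence the inverse is u(t - 6) times that function evaluated at t - 6.

f(t) = Heaviside(t - 6)*(3)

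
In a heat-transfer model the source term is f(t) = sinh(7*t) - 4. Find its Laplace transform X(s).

Apply the Laplace transform termwise.
L{sinh(7t)} = 7/(s^2 - 49); L{-4} = -4/s.

X(s) = 7/(s^2 - 49) - 4/s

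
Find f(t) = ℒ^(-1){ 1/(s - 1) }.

f(t) = exp(t)

Since L{e^(t)} = 1/(s - 1), the inverse is exp(t).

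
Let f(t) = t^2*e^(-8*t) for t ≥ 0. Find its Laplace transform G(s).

L{t^2} = 2!/s^3 = 2/s^3.
By the first shifting theorem, multiplying by e^(-8t) replaces s with s + 8.

G(s) = 2/(s + 8)^3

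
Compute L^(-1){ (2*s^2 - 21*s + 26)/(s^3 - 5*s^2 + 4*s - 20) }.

-exp(5*t) - 3*sin(2*t) + 3*cos(2*t)

Factor the denominator: s^3 - 5*s^2 + 4*s - 20 = (s - 5)*(s^2 + 4).
Partial fraction decomposition gives [-1/(s - 5)] + [3*s/(s^2 + 4)] + [-6/(s^2 + 4)].
Invert each term: -1/(s - 5) ↔ -e^(5t); 3·s/(s^2 + 4) ↔ 3cos(2t); -3·2/(s^2 + 4) ↔ -3sin(2t).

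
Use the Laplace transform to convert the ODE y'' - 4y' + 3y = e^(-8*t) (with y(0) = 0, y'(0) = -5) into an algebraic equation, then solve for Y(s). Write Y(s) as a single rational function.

Y(s) = (-5*s - 39)/(s^3 + 4*s^2 - 29*s + 24)

Take the Laplace transform of both sides.
The derivative rules (L{y''} = s^2 Y - s·y(0) - y'(0) and L{y'} = sY - y(0), with y(0) = 0, y'(0) = -5) turn the left side into (s^2 - 4*s + 3)Y - (-5).
The right side is L{e^(-8*t)} = 1/(s + 8).
So (s^2 - 4*s + 3)Y = 1/(s + 8) + (-5).
Divide through and combine into a single rational function.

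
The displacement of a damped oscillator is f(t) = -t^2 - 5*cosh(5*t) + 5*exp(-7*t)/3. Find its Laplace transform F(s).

The transform is linear, so treat each term independently.
(-1)·[L{t^2} = 2!/s^3 = 2/s^3]; (5/3)·[L{e^(-7t)} = 1/(s + 7)]; (-5)·[L{cosh(5t)} = s/(s^2 - 25)].

F(s) = -5*s/(s^2 - 25) + 5/(3*(s + 7)) - 2/s^3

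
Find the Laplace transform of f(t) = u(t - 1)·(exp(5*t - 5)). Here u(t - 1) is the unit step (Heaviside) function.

exp(-s)/(s - 5)

By the second shifting theorem, L{u(t - c)·g(t - c)} = e^(-cs)·G(s) with c = 1 and G(s) = L{g(t)}.
L{e^(5t)} = 1/(s - 5).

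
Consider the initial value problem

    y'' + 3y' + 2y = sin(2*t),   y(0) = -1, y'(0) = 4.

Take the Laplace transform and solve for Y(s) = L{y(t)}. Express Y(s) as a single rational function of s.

Apply the Laplace transform to the equation.
With L{y''} = s^2 Y - s·y(0) - y'(0) and L{y'} = sY - y(0), with y(0) = -1, y'(0) = 4: the LHS transforms to (s^2 + 3*s + 2)Y - (-s + 1).
The right side is L{sin(2*t)} = 2/(s^2 + 4).
So (s^2 + 3*s + 2)Y = 2/(s^2 + 4) + (-s + 1).
Isolate Y and clear denominators.

Y(s) = (-s^3 + s^2 - 4*s + 6)/(s^4 + 3*s^3 + 6*s^2 + 12*s + 8)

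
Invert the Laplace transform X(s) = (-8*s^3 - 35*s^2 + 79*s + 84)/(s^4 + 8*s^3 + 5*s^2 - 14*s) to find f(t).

f(t) = 5*exp(t) - 6 - 5*exp(-2*t) - 2*exp(-7*t)

Factor the denominator: s^4 + 8*s^3 + 5*s^2 - 14*s = s*(s - 1)*(s + 2)*(s + 7).
Partial fraction decomposition gives [-5/(s + 2)] + [-6/s] + [-2/(s + 7)] + [5/(s - 1)].
Invert each term: -5/(s + 2) ↔ -5e^(-2t); -6/(s - 0) ↔ -6e^(0t); -2/(s + 7) ↔ -2e^(-7t); 5/(s - 1) ↔ 5e^(t).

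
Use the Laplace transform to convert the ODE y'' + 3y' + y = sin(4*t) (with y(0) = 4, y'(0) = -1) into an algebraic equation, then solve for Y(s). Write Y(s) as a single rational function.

Y(s) = (4*s^3 + 11*s^2 + 64*s + 180)/(s^4 + 3*s^3 + 17*s^2 + 48*s + 16)

Laplace-transform each side.
The derivative rules (L{y''} = s^2 Y - s·y(0) - y'(0) and L{y'} = sY - y(0), with y(0) = 4, y'(0) = -1) turn the left side into (s^2 + 3*s + 1)Y - (4*s + 11).
The right side is L{sin(4*t)} = 4/(s^2 + 16).
So (s^2 + 3*s + 1)Y = 4/(s^2 + 16) + (4*s + 11).
Isolate Y and clear denominators.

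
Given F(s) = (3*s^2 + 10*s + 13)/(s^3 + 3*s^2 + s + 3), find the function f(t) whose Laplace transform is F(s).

Factor the denominator: s^3 + 3*s^2 + s + 3 = (s + 3)*(s^2 + 1).
Partial fraction decomposition gives [1/(s + 3)] + [2*s/(s^2 + 1)] + [4/(s^2 + 1)].
Invert each term: 1/(s + 3) ↔ e^(-3t); 2·s/(s^2 + 1) ↔ 2cos(t); 4·1/(s^2 + 1) ↔ 4sin(t).

f(t) = 4*sin(t) + 2*cos(t) + exp(-3*t)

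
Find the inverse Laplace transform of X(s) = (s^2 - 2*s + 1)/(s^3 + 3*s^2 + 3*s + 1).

2*t^2*exp(-t) - 4*t*exp(-t) + exp(-t)

Factor the denominator: s^3 + 3*s^2 + 3*s + 1 = (s + 1)^3.
Partial fraction decomposition gives [1/(s + 1)] + [-4/(s + 1)^2] + [4/(s + 1)^3].
Invert each term: 1/(s + 1) ↔ e^(-t); -4/(s + 1)^2 ↔ -4t·e^(-t); 4/(s + 1)^3 ↔ (2)t^2·e^(-t).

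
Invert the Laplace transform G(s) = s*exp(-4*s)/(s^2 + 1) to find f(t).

f(t) = Heaviside(t - 4)*(cos(t - 4))

The factor e^(-4s) signals a time shift by c = 4 (second shifting theorem).
L{cos(t)} = s/(s^2 + 1), so L^-1{s/(s^2 + 1)} = cos(t).
Hence the inverse is u(t - 4) times that function evaluated at t - 4.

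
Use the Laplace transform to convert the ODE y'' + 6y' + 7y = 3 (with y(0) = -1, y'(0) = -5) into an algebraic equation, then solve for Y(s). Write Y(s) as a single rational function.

Take the Laplace transform of both sides.
With L{y''} = s^2 Y - s·y(0) - y'(0) and L{y'} = sY - y(0), with y(0) = -1, y'(0) = -5: the LHS transforms to (s^2 + 6*s + 7)Y - (-s - 11).
The right side is L{3} = 3/s.
So (s^2 + 6*s + 7)Y = 3/s + (-s - 11).
Isolate Y and clear denominators.

Y(s) = (-s^2 - 11*s + 3)/(s^3 + 6*s^2 + 7*s)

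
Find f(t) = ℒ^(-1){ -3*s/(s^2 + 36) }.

f(t) = -3*cos(6*t)

Since L{cos(6t)} = s/(s^2 + 36), the inverse is cos(6*t), scaled by -3.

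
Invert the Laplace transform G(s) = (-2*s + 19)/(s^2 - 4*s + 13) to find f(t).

f(t) = 5*exp(2*t)*sin(3*t) - 2*exp(2*t)*cos(3*t)

Complete the square in the denominator: s^2 - 4*s + 13 = (s - 2)^2 + 3^2.
Split the numerator to match: -2*s + 19 = -2·(s - 2) + 5·3.
Invert each term: -2·(s - 2)/((s - 2)^2 + 9) ↔ -2e^(2t)cos(3t); 5·3/((s - 2)^2 + 9) ↔ 5e^(2t)sin(3t).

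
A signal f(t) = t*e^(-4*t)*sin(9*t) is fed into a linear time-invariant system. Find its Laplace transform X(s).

L{sin(9t)} = 9/(s^2 + 81).
Multiplying by e^(-4t) shifts s → s + 4, so L{e^(-4*t)*sin(9*t)} = 9/((s + 4)^2 + 81).
Then apply L{t·g(t)} = -d/ds[G(s)] with G(s) = 9/((s + 4)^2 + 81):
differentiating 1 time and applying the sign gives 18*(s + 4)/(s^2 + 8*s + 97)^2.

X(s) = 18*(s + 4)/(s^2 + 8*s + 97)^2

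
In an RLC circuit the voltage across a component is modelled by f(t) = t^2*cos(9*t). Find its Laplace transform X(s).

L{cos(9t)} = s/(s^2 + 81).
Then apply L{t^2·g(t)} = (-1)^2 d^2/ds^2[G(s)] with G(s) = s/(s^2 + 81):
differentiating 2 times and applying the sign gives 2*s*(s^2 - 243)/(s^2 + 81)^3.

X(s) = 2*s*(s^2 - 243)/(s^2 + 81)^3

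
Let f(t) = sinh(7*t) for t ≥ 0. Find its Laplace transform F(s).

L{sinh(7t)} = 7/(s^2 - 49).

F(s) = 7/(s^2 - 49)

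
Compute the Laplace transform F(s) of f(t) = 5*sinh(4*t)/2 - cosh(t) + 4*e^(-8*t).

F(s) = -s/(s^2 - 1) + 10/(s^2 - 16) + 4/(s + 8)

By linearity of the Laplace transform, transform each term separately.
(4)·[L{e^(-8t)} = 1/(s + 8)]; (5/2)·[L{sinh(4t)} = 4/(s^2 - 16)]; (-1)·[L{cosh(t)} = s/(s^2 - 1)].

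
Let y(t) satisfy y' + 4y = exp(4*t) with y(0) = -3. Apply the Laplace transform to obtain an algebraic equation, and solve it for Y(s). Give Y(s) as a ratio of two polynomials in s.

Y(s) = (-3*s + 13)/(s^2 - 16)

Transform both sides with L{·}.
With L{y'} = sY - y(0) = sY - (-3): the LHS transforms to (s + 4)Y - (-3).
The right side is L{exp(4*t)} = 1/(s - 4).
So (s + 4)Y = 1/(s - 4) + (-3).
Divide through and combine into a single rational function.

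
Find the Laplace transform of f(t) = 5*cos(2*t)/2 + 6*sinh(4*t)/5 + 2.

Apply the Laplace transform termwise.
(6/5)·[L{sinh(4t)} = 4/(s^2 - 16)]; L{2} = 2/s; (5/2)·[L{cos(2t)} = s/(s^2 + 4)].

5*s/(2*(s^2 + 4)) + 24/(5*(s^2 - 16)) + 2/s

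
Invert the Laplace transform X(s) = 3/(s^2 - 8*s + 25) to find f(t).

f(t) = exp(4*t)*sin(3*t)

Rewrite the denominator: s^2 - 8*s + 25 = (s - 4)^2 + 9.
The form in (s - 4) signals a first-shifting-theorem factor e^(4t).
Since L{sin(3t)} = 3/(s^2 + 9), the inverse is exp(4*t)*sin(3*t).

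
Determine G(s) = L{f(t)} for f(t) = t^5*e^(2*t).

L{t^5} = 5!/s^6 = 120/s^6.
By the first shifting theorem, multiplying by e^(2t) replaces s with s - 2.

G(s) = 120/(s - 2)^6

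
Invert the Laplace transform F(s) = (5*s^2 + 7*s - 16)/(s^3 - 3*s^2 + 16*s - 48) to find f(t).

Factor the denominator: s^3 - 3*s^2 + 16*s - 48 = (s - 3)*(s^2 + 16).
Partial fraction decomposition gives [2/(s - 3)] + [3*s/(s^2 + 16)] + [16/(s^2 + 16)].
Invert each term: 2/(s - 3) ↔ 2e^(3t); 3·s/(s^2 + 16) ↔ 3cos(4t); 4·4/(s^2 + 16) ↔ 4sin(4t).

f(t) = 2*exp(3*t) + 4*sin(4*t) + 3*cos(4*t)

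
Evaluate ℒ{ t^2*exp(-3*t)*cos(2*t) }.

2*(s + 3)*(s^2 + 6*s - 3)/(s^2 + 6*s + 13)^3

L{cos(2t)} = s/(s^2 + 4).
Multiplying by e^(-3t) shifts s → s + 3, so L{exp(-3*t)*cos(2*t)} = (s + 3)/((s + 3)^2 + 4).
Then apply L{t^2·g(t)} = (-1)^2 d^2/ds^2[G(s)] with G(s) = (s + 3)/((s + 3)^2 + 4):
differentiating 2 times and applying the sign gives 2*(s + 3)*(s^2 + 6*s - 3)/(s^2 + 6*s + 13)^3.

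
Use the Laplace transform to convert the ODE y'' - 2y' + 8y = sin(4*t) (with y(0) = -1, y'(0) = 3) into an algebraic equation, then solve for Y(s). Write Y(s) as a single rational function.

Take the Laplace transform of both sides.
With L{y''} = s^2 Y - s·y(0) - y'(0) and L{y'} = sY - y(0), with y(0) = -1, y'(0) = 3: the LHS transforms to (s^2 - 2*s + 8)Y - (-s + 5).
The right side is L{sin(4*t)} = 4/(s^2 + 16).
So (s^2 - 2*s + 8)Y = 4/(s^2 + 16) + (-s + 5).
Isolate Y and clear denominators.

Y(s) = (-s^3 + 5*s^2 - 16*s + 84)/(s^4 - 2*s^3 + 24*s^2 - 32*s + 128)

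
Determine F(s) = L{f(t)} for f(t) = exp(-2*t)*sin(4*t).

F(s) = 4/((s + 2)^2 + 16)

L{sin(4t)} = 4/(s^2 + 16).
By the first shifting theorem, multiplying by e^(-2t) replaces s with s + 2.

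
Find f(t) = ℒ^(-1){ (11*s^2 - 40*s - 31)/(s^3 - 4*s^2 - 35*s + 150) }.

Factor the denominator: s^3 - 4*s^2 - 35*s + 150 = (s - 5)^2*(s + 6).
Partial fraction decomposition gives [6/(s - 5)] + [4/(s - 5)^2] + [5/(s + 6)].
Invert each term: 6/(s - 5) ↔ 6e^(5t); 4/(s - 5)^2 ↔ 4t·e^(5t); 5/(s + 6) ↔ 5e^(-6t).

f(t) = 4*t*exp(5*t) + 6*exp(5*t) + 5*exp(-6*t)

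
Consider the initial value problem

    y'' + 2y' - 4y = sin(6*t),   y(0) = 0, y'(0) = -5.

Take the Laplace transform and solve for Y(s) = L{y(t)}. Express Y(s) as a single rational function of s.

Y(s) = (-5*s^2 - 174)/(s^4 + 2*s^3 + 32*s^2 + 72*s - 144)

Apply the Laplace transform to the equation.
Using L{y''} = s^2 Y - s·y(0) - y'(0) and L{y'} = sY - y(0), with y(0) = 0, y'(0) = -5, the left side becomes (s^2 + 2*s - 4)Y - (-5).
The right side is L{sin(6*t)} = 6/(s^2 + 36).
So (s^2 + 2*s - 4)Y = 6/(s^2 + 36) + (-5).
Isolate Y and clear denominators.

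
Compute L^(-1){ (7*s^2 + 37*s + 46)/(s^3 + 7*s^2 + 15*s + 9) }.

t*exp(-3*t) + 4*exp(-t) + 3*exp(-3*t)

Factor the denominator: s^3 + 7*s^2 + 15*s + 9 = (s + 1)*(s + 3)^2.
Partial fraction decomposition gives [3/(s + 3)] + [(s + 3)^(-2)] + [4/(s + 1)].
Invert each term: 3/(s + 3) ↔ 3e^(-3t); 1/(s + 3)^2 ↔ t·e^(-3t); 4/(s + 1) ↔ 4e^(-t).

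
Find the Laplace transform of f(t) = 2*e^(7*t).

L{2} = 2/s.
By the first shifting theorem, multiplying by e^(7t) replaces s with s - 7.

2/(s - 7)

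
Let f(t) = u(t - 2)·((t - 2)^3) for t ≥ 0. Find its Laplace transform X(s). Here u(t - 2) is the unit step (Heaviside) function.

X(s) = 6*exp(-2*s)/s^4

By the second shifting theorem, L{u(t - c)·g(t - c)} = e^(-cs)·G(s) with c = 2 and G(s) = L{g(t)}.
L{t^3} = 3!/s^4 = 6/s^4.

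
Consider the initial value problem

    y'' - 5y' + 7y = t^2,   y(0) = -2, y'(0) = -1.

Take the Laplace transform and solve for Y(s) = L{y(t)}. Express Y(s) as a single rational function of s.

Y(s) = (-2*s^4 + 9*s^3 + 2)/(s^5 - 5*s^4 + 7*s^3)

Laplace-transform each side.
With L{y''} = s^2 Y - s·y(0) - y'(0) and L{y'} = sY - y(0), with y(0) = -2, y'(0) = -1: the LHS transforms to (s^2 - 5*s + 7)Y - (-2*s + 9).
The right side is L{t^2} = 2/s^3.
So (s^2 - 5*s + 7)Y = 2/s^3 + (-2*s + 9).
Divide through and combine into a single rational function.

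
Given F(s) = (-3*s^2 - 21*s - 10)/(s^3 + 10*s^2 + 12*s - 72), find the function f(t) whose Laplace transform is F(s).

Factor the denominator: s^3 + 10*s^2 + 12*s - 72 = (s - 2)*(s + 6)^2.
Partial fraction decomposition gives [-2/(s + 6)] + [-1/(s + 6)^2] + [-1/(s - 2)].
Invert each term: -2/(s + 6) ↔ -2e^(-6t); -1/(s + 6)^2 ↔ -t·e^(-6t); -1/(s - 2) ↔ -e^(2t).

f(t) = -t*exp(-6*t) - exp(2*t) - 2*exp(-6*t)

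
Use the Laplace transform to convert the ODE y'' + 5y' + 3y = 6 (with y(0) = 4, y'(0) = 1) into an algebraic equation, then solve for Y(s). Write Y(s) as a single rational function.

Apply the Laplace transform to the equation.
Using L{y''} = s^2 Y - s·y(0) - y'(0) and L{y'} = sY - y(0), with y(0) = 4, y'(0) = 1, the left side becomes (s^2 + 5*s + 3)Y - (4*s + 21).
The right side is L{6} = 6/s.
So (s^2 + 5*s + 3)Y = 6/s + (4*s + 21).
Isolate Y and clear denominators.

Y(s) = (4*s^2 + 21*s + 6)/(s^3 + 5*s^2 + 3*s)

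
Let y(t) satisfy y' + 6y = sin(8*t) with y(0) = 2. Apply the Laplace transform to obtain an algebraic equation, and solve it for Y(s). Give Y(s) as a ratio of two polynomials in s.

Take the Laplace transform of both sides.
Using L{y'} = sY - y(0) = sY - 2, the left side becomes (s + 6)Y - (2).
The right side is L{sin(8*t)} = 8/(s^2 + 64).
So (s + 6)Y = 8/(s^2 + 64) + (2).
Divide through and combine into a single rational function.

Y(s) = (2*s^2 + 136)/(s^3 + 6*s^2 + 64*s + 384)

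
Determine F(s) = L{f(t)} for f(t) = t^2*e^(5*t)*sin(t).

F(s) = 2*(3*s^2 - 30*s + 74)/(s^2 - 10*s + 26)^3

L{sin(t)} = 1/(s^2 + 1).
Multiplying by e^(5t) shifts s → s - 5, so L{e^(5*t)*sin(t)} = 1/((s - 5)^2 + 1).
Then apply L{t^2·g(t)} = (-1)^2 d^2/ds^2[G(s)] with G(s) = 1/((s - 5)^2 + 1):
differentiating 2 times and applying the sign gives 2*(3*s^2 - 30*s + 74)/(s^2 - 10*s + 26)^3.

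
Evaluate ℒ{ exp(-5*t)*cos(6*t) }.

(s + 5)/((s + 5)^2 + 36)

L{cos(6t)} = s/(s^2 + 36).
By the first shifting theorem, multiplying by e^(-5t) replaces s with s + 5.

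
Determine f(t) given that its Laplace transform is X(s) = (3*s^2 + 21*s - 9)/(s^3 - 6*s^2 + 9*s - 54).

f(t) = 5*exp(6*t) + 3*sin(3*t) - 2*cos(3*t)

Factor the denominator: s^3 - 6*s^2 + 9*s - 54 = (s - 6)*(s^2 + 9).
Partial fraction decomposition gives [5/(s - 6)] + [-2*s/(s^2 + 9)] + [9/(s^2 + 9)].
Invert each term: 5/(s - 6) ↔ 5e^(6t); -2·s/(s^2 + 9) ↔ -2cos(3t); 3·3/(s^2 + 9) ↔ 3sin(3t).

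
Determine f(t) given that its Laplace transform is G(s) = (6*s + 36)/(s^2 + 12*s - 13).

f(t) = 6*exp(-6*t)*cosh(7*t)

Rewrite the denominator: s^2 + 12*s - 13 = (s + 6)^2 - 49.
The form in (s + 6) signals a first-shifting-theorem factor e^(-6t).
Since L{cosh(7t)} = s/(s^2 - 49), the inverse is exp(-6*t)*cosh(7*t), scaled by 6.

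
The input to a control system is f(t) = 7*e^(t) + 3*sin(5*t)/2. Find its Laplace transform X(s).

By linearity of the Laplace transform, transform each term separately.
(7)·[L{e^(t)} = 1/(s - 1)]; (3/2)·[L{sin(5t)} = 5/(s^2 + 25)].

X(s) = 15/(2*(s^2 + 25)) + 7/(s - 1)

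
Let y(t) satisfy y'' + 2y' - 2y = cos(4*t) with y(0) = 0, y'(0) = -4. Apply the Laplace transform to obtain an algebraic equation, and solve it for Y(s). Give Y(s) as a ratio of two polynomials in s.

Y(s) = (-4*s^2 + s - 64)/(s^4 + 2*s^3 + 14*s^2 + 32*s - 32)

Take the Laplace transform of both sides.
The derivative rules (L{y''} = s^2 Y - s·y(0) - y'(0) and L{y'} = sY - y(0), with y(0) = 0, y'(0) = -4) turn the left side into (s^2 + 2*s - 2)Y - (-4).
The right side is L{cos(4*t)} = s/(s^2 + 16).
So (s^2 + 2*s - 2)Y = s/(s^2 + 16) + (-4).
Solve for Y(s) and write it as one ratio of polynomials.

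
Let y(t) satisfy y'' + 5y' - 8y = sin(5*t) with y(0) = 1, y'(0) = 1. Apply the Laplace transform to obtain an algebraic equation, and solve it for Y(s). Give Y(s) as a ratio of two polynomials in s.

Y(s) = (s^3 + 6*s^2 + 25*s + 155)/(s^4 + 5*s^3 + 17*s^2 + 125*s - 200)

Take the Laplace transform of both sides.
With L{y''} = s^2 Y - s·y(0) - y'(0) and L{y'} = sY - y(0), with y(0) = 1, y'(0) = 1: the LHS transforms to (s^2 + 5*s - 8)Y - (s + 6).
The right side is L{sin(5*t)} = 5/(s^2 + 25).
So (s^2 + 5*s - 8)Y = 5/(s^2 + 25) + (s + 6).
Divide through and combine into a single rational function.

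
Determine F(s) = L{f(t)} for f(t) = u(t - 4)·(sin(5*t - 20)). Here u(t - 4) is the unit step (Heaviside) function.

F(s) = 5*exp(-4*s)/(s^2 + 25)

By the second shifting theorem, L{u(t - c)·g(t - c)} = e^(-cs)·G(s) with c = 4 and G(s) = L{g(t)}.
L{sin(5t)} = 5/(s^2 + 25).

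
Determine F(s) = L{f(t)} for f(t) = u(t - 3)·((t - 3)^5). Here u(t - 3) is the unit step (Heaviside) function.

F(s) = 120*exp(-3*s)/s^6

By the second shifting theorem, L{u(t - c)·g(t - c)} = e^(-cs)·G(s) with c = 3 and G(s) = L{g(t)}.
L{t^5} = 5!/s^6 = 120/s^6.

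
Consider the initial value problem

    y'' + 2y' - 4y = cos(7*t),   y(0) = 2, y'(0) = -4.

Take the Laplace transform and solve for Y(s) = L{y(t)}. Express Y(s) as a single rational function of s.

Y(s) = (2*s^3 + 99*s)/(s^4 + 2*s^3 + 45*s^2 + 98*s - 196)

Take the Laplace transform of both sides.
With L{y''} = s^2 Y - s·y(0) - y'(0) and L{y'} = sY - y(0), with y(0) = 2, y'(0) = -4: the LHS transforms to (s^2 + 2*s - 4)Y - (2*s).
The right side is L{cos(7*t)} = s/(s^2 + 49).
So (s^2 + 2*s - 4)Y = s/(s^2 + 49) + (2*s).
Solve for Y(s) and write it as one ratio of polynomials.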